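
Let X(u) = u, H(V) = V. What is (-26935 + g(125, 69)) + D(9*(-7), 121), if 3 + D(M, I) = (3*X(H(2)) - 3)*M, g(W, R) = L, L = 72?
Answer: -27055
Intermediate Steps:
g(W, R) = 72
D(M, I) = -3 + 3*M (D(M, I) = -3 + (3*2 - 3)*M = -3 + (6 - 3)*M = -3 + 3*M)
(-26935 + g(125, 69)) + D(9*(-7), 121) = (-26935 + 72) + (-3 + 3*(9*(-7))) = -26863 + (-3 + 3*(-63)) = -26863 + (-3 - 189) = -26863 - 192 = -27055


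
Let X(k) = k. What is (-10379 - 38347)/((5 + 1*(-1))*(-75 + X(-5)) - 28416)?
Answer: 24363/14368 ≈ 1.6956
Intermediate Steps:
(-10379 - 38347)/((5 + 1*(-1))*(-75 + X(-5)) - 28416) = (-10379 - 38347)/((5 + 1*(-1))*(-75 - 5) - 28416) = -48726/((5 - 1)*(-80) - 28416) = -48726/(4*(-80) - 28416) = -48726/(-320 - 28416) = -48726/(-28736) = -48726*(-1/28736) = 24363/14368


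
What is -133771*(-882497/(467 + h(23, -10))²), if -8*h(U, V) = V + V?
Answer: 472210024748/881721 ≈ 5.3556e+5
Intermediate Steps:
h(U, V) = -V/4 (h(U, V) = -(V + V)/8 = -V/4)
-133771*(-882497/(467 + h(23, -10))²) = -133771*(-882497/(467 - ¼*(-10))²) = -133771*(-882497/(467 + 5/2)²) = -133771/((939/2)²*(-1/882497)) = -133771/((881721/4)*(-1/882497)) = -133771/(-881721/3529988) = -133771*(-3529988/881721) = 472210024748/881721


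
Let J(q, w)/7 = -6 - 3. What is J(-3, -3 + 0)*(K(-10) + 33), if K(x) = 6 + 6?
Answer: -2835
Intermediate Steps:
K(x) = 12
J(q, w) = -63 (J(q, w) = 7*(-6 - 3) = 7*(-9) = -63)
J(-3, -3 + 0)*(K(-10) + 33) = -63*(12 + 33) = -63*45 = -2835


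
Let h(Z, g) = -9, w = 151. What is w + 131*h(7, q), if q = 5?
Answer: -1028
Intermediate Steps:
w + 131*h(7, q) = 151 + 131*(-9) = 151 - 1179 = -1028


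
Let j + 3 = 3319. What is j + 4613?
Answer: 7929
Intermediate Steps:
j = 3316 (j = -3 + 3319 = 3316)
j + 4613 = 3316 + 4613 = 7929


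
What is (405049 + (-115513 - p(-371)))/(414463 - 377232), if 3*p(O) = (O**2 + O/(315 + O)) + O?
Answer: 1950217/297848 ≈ 6.5477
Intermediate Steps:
p(O) = O/3 + O**2/3 + O/(3*(315 + O)) (p(O) = ((O**2 + O/(315 + O)) + O)/3 = (O + O**2 + O/(315 + O))/3 = O/3 + O**2/3 + O/(3*(315 + O)))
(405049 + (-115513 - p(-371)))/(414463 - 377232) = (405049 + (-115513 - (-371)*(316 + (-371)**2 + 316*(-371))/(3*(315 - 371))))/(414463 - 377232) = (405049 + (-115513 - (-371)*(316 + 137641 - 117236)/(3*(-56))))/37231 = (405049 + (-115513 - (-371)*(-1)*20721/(3*56)))*(1/37231) = (405049 + (-115513 - 1*366071/8))*(1/37231) = (405049 + (-115513 - 366071/8))*(1/37231) = (405049 - 1290175/8)*(1/37231) = (1950217/8)*(1/37231) = 1950217/297848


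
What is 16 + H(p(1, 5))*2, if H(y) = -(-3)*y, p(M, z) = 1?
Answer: 22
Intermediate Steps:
H(y) = 3*y
16 + H(p(1, 5))*2 = 16 + (3*1)*2 = 16 + 3*2 = 16 + 6 = 22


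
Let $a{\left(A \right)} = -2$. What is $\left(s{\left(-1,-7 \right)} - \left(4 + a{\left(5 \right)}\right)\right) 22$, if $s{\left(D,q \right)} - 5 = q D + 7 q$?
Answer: $-858$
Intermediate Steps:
$s{\left(D,q \right)} = 5 + 7 q + D q$ ($s{\left(D,q \right)} = 5 + \left(q D + 7 q\right) = 5 + \left(D q + 7 q\right) = 5 + \left(7 q + D q\right) = 5 + 7 q + D q$)
$\left(s{\left(-1,-7 \right)} - \left(4 + a{\left(5 \right)}\right)\right) 22 = \left(\left(5 + 7 \left(-7\right) - -7\right) - 2\right) 22 = \left(\left(5 - 49 + 7\right) + \left(-4 + 2\right)\right) 22 = \left(-37 - 2\right) 22 = \left(-39\right) 22 = -858$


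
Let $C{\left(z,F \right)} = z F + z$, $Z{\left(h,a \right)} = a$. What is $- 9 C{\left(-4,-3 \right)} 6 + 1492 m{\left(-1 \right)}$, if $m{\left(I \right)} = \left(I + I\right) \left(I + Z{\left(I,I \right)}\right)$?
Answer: $5536$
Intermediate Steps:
$C{\left(z,F \right)} = z + F z$ ($C{\left(z,F \right)} = F z + z = z + F z$)
$m{\left(I \right)} = 4 I^{2}$ ($m{\left(I \right)} = \left(I + I\right) \left(I + I\right) = 2 I 2 I = 4 I^{2}$)
$- 9 C{\left(-4,-3 \right)} 6 + 1492 m{\left(-1 \right)} = - 9 \left(- 4 \left(1 - 3\right)\right) 6 + 1492 \cdot 4 \left(-1\right)^{2} = - 9 \left(\left(-4\right) \left(-2\right)\right) 6 + 1492 \cdot 4 \cdot 1 = \left(-9\right) 8 \cdot 6 + 1492 \cdot 4 = \left(-72\right) 6 + 5968 = -432 + 5968 = 5536$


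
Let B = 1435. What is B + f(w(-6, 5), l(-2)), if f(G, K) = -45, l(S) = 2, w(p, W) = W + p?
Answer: 1390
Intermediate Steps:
B + f(w(-6, 5), l(-2)) = 1435 - 45 = 1390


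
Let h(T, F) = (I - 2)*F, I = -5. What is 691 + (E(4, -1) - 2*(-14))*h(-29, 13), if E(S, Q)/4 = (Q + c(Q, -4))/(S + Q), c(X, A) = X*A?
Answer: -2221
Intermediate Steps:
c(X, A) = A*X
E(S, Q) = -12*Q/(Q + S) (E(S, Q) = 4*((Q - 4*Q)/(S + Q)) = 4*((-3*Q)/(Q + S)) = 4*(-3*Q/(Q + S)) = -12*Q/(Q + S))
h(T, F) = -7*F (h(T, F) = (-5 - 2)*F = -7*F)
691 + (E(4, -1) - 2*(-14))*h(-29, 13) = 691 + (-12*(-1)/(-1 + 4) - 2*(-14))*(-7*13) = 691 + (-12*(-1)/3 + 28)*(-91) = 691 + (-12*(-1)*1/3 + 28)*(-91) = 691 + (4 + 28)*(-91) = 691 + 32*(-91) = 691 - 2912 = -2221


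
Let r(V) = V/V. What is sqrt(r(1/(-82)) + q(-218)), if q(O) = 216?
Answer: sqrt(217) ≈ 14.731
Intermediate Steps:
r(V) = 1
sqrt(r(1/(-82)) + q(-218)) = sqrt(1 + 216) = sqrt(217)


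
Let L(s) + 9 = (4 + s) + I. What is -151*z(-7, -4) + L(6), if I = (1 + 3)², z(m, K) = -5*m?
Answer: -5268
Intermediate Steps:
I = 16 (I = 4² = 16)
L(s) = 11 + s (L(s) = -9 + ((4 + s) + 16) = -9 + (20 + s) = 11 + s)
-151*z(-7, -4) + L(6) = -(-755)*(-7) + (11 + 6) = -151*35 + 17 = -5285 + 17 = -5268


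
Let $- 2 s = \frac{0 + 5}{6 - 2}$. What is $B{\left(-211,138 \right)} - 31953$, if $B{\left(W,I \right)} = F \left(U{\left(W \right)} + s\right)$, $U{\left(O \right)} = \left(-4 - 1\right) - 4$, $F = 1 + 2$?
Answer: $- \frac{255855}{8} \approx -31982.0$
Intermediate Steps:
$F = 3$
$U{\left(O \right)} = -9$ ($U{\left(O \right)} = -5 - 4 = -9$)
$s = - \frac{5}{8}$ ($s = - \frac{\left(0 + 5\right) \frac{1}{6 - 2}}{2} = - \frac{5 \cdot \frac{1}{4}}{2} = \left(- \frac{1}{2}\right) \frac{5}{4} = - \frac{5}{8} \approx -0.625$)
$B{\left(W,I \right)} = - \frac{231}{8}$ ($B{\left(W,I \right)} = 3 \left(-9 - \frac{5}{8}\right) = 3 \left(- \frac{77}{8}\right) = - \frac{231}{8}$)
$B{\left(-211,138 \right)} - 31953 = - \frac{231}{8} - 31953 = - \frac{255855}{8}$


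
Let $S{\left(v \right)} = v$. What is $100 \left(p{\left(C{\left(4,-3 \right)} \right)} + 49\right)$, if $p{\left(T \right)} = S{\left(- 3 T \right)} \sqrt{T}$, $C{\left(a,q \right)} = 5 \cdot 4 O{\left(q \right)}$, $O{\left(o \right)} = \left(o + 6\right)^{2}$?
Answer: $4900 - 324000 \sqrt{5} \approx -7.1959 \cdot 10^{5}$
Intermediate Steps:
$O{\left(o \right)} = \left(6 + o\right)^{2}$
$C{\left(a,q \right)} = 20 \left(6 + q\right)^{2}$ ($C{\left(a,q \right)} = 5 \cdot 4 \left(6 + q\right)^{2} = 20 \left(6 + q\right)^{2}$)
$p{\left(T \right)} = - 3 T^{\frac{3}{2}}$ ($p{\left(T \right)} = - 3 T \sqrt{T} = - 3 T^{\frac{3}{2}}$)
$100 \left(p{\left(C{\left(4,-3 \right)} \right)} + 49\right) = 100 \left(- 3 \left(20 \left(6 - 3\right)^{2}\right)^{\frac{3}{2}} + 49\right) = 100 \left(- 3 \left(20 \cdot 3^{2}\right)^{\frac{3}{2}} + 49\right) = 100 \left(- 3 \left(20 \cdot 9\right)^{\frac{3}{2}} + 49\right) = 100 \left(- 3 \cdot 180^{\frac{3}{2}} + 49\right) = 100 \left(- 3 \cdot 1080 \sqrt{5} + 49\right) = 100 \left(- 3240 \sqrt{5} + 49\right) = 100 \left(49 - 3240 \sqrt{5}\right) = 4900 - 324000 \sqrt{5}$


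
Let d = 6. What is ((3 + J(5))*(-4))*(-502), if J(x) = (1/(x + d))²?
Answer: 730912/121 ≈ 6040.6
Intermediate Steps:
J(x) = (6 + x)⁻² (J(x) = (1/(x + 6))² = (1/(6 + x))² = (6 + x)⁻²)
((3 + J(5))*(-4))*(-502) = ((3 + (6 + 5)⁻²)*(-4))*(-502) = ((3 + 11⁻²)*(-4))*(-502) = ((3 + 1/121)*(-4))*(-502) = ((364/121)*(-4))*(-502) = -1456/121*(-502) = 730912/121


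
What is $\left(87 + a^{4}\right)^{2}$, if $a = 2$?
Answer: $10609$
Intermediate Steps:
$\left(87 + a^{4}\right)^{2} = \left(87 + 2^{4}\right)^{2} = \left(87 + 16\right)^{2} = 103^{2} = 10609$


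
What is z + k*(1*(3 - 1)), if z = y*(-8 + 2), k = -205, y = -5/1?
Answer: -380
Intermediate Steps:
y = -5 (y = -5*1 = -5)
z = 30 (z = -5*(-8 + 2) = -5*(-6) = 30)
z + k*(1*(3 - 1)) = 30 - 205*(3 - 1) = 30 - 205*2 = 30 - 410 = -380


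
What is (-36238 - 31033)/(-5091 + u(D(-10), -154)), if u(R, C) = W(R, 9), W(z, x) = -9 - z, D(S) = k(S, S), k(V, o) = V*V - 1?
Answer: 67271/5199 ≈ 12.939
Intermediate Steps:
k(V, o) = -1 + V**2 (k(V, o) = V**2 - 1 = -1 + V**2)
D(S) = -1 + S**2
u(R, C) = -9 - R
(-36238 - 31033)/(-5091 + u(D(-10), -154)) = (-36238 - 31033)/(-5091 + (-9 - (-1 + (-10)**2))) = -67271/(-5091 + (-9 - (-1 + 100))) = -67271/(-5091 + (-9 - 1*99)) = -67271/(-5091 + (-9 - 99)) = -67271/(-5091 - 108) = -67271/(-5199) = -67271*(-1/5199) = 67271/5199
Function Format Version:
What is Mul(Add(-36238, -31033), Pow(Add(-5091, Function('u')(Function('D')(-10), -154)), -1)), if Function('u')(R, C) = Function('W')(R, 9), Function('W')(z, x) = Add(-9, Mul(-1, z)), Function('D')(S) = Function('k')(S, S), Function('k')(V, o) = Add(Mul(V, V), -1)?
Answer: Rational(67271, 5199) ≈ 12.939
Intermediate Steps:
Function('k')(V, o) = Add(-1, Pow(V, 2)) (Function('k')(V, o) = Add(Pow(V, 2), -1) = Add(-1, Pow(V, 2)))
Function('D')(S) = Add(-1, Pow(S, 2))
Function('u')(R, C) = Add(-9, Mul(-1, R))
Mul(Add(-36238, -31033), Pow(Add(-5091, Function('u')(Function('D')(-10), -154)), -1)) = Mul(Add(-36238, -31033), Pow(Add(-5091, Add(-9, Mul(-1, Add(-1, Pow(-10, 2))))), -1)) = Mul(-67271, Pow(Add(-5091, Add(-9, Mul(-1, Add(-1, 100)))), -1)) = Mul(-67271, Pow(Add(-5091, Add(-9, Mul(-1, 99))), -1)) = Mul(-67271, Pow(Add(-5091, Add(-9, -99)), -1)) = Mul(-67271, Pow(Add(-5091, -108), -1)) = Mul(-67271, Pow(-5199, -1)) = Mul(-67271, Rational(-1, 5199)) = Rational(67271, 5199)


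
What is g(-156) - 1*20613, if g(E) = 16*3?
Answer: -20565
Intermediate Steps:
g(E) = 48
g(-156) - 1*20613 = 48 - 1*20613 = 48 - 20613 = -20565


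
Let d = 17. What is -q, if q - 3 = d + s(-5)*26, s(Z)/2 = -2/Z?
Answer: -204/5 ≈ -40.800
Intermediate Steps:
s(Z) = -4/Z (s(Z) = 2*(-2/Z) = -4/Z)
q = 204/5 (q = 3 + (17 - 4/(-5)*26) = 3 + (17 - 4*(-⅕)*26) = 3 + (17 + (⅘)*26) = 3 + (17 + 104/5) = 3 + 189/5 = 204/5 ≈ 40.800)
-q = -1*204/5 = -204/5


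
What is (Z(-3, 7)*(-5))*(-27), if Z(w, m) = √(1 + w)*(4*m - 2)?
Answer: 3510*I*√2 ≈ 4963.9*I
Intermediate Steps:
Z(w, m) = √(1 + w)*(-2 + 4*m)
(Z(-3, 7)*(-5))*(-27) = ((√(1 - 3)*(-2 + 4*7))*(-5))*(-27) = ((√(-2)*(-2 + 28))*(-5))*(-27) = (((I*√2)*26)*(-5))*(-27) = ((26*I*√2)*(-5))*(-27) = -130*I*√2*(-27) = 3510*I*√2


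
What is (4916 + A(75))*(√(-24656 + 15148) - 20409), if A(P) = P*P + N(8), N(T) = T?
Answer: -215294541 + 21098*I*√2377 ≈ -2.1529e+8 + 1.0286e+6*I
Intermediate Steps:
A(P) = 8 + P² (A(P) = P*P + 8 = P² + 8 = 8 + P²)
(4916 + A(75))*(√(-24656 + 15148) - 20409) = (4916 + (8 + 75²))*(√(-24656 + 15148) - 20409) = (4916 + (8 + 5625))*(√(-9508) - 20409) = (4916 + 5633)*(2*I*√2377 - 20409) = 10549*(-20409 + 2*I*√2377) = -215294541 + 21098*I*√2377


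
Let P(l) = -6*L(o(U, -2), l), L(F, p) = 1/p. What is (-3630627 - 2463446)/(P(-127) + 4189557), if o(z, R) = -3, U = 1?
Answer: -773947271/532073745 ≈ -1.4546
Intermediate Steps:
P(l) = -6/l
(-3630627 - 2463446)/(P(-127) + 4189557) = (-3630627 - 2463446)/(-6/(-127) + 4189557) = -6094073/(-6*(-1/127) + 4189557) = -6094073/(6/127 + 4189557) = -6094073/532073745/127 = -6094073*127/532073745 = -773947271/532073745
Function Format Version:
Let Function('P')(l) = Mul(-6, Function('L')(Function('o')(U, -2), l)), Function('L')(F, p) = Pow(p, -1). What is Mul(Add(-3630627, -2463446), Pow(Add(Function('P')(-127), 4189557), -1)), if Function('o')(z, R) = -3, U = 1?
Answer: Rational(-773947271, 532073745) ≈ -1.4546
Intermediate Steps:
Function('P')(l) = Mul(-6, Pow(l, -1))
Mul(Add(-3630627, -2463446), Pow(Add(Function('P')(-127), 4189557), -1)) = Mul(Add(-3630627, -2463446), Pow(Add(Mul(-6, Pow(-127, -1)), 4189557), -1)) = Mul(-6094073, Pow(Add(Mul(-6, Rational(-1, 127)), 4189557), -1)) = Mul(-6094073, Pow(Add(Rational(6, 127), 4189557), -1)) = Mul(-6094073, Pow(Rational(532073745, 127), -1)) = Mul(-6094073, Rational(127, 532073745)) = Rational(-773947271, 532073745)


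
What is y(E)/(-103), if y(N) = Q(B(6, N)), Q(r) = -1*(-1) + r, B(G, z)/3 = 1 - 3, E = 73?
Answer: 5/103 ≈ 0.048544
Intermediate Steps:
B(G, z) = -6 (B(G, z) = 3*(1 - 3) = 3*(-2) = -6)
Q(r) = 1 + r
y(N) = -5 (y(N) = 1 - 6 = -5)
y(E)/(-103) = -5/(-103) = -5*(-1/103) = 5/103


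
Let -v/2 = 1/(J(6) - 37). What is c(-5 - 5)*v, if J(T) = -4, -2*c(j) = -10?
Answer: 10/41 ≈ 0.24390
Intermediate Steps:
c(j) = 5 (c(j) = -½*(-10) = 5)
v = 2/41 (v = -2/(-4 - 37) = -2/(-41) = -2*(-1/41) = 2/41 ≈ 0.048781)
c(-5 - 5)*v = 5*(2/41) = 10/41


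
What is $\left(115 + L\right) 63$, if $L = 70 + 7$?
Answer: $12096$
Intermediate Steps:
$L = 77$
$\left(115 + L\right) 63 = \left(115 + 77\right) 63 = 192 \cdot 63 = 12096$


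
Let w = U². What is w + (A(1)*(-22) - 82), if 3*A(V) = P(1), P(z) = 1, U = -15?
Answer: 407/3 ≈ 135.67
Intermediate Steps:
A(V) = ⅓ (A(V) = (⅓)*1 = ⅓)
w = 225 (w = (-15)² = 225)
w + (A(1)*(-22) - 82) = 225 + ((⅓)*(-22) - 82) = 225 + (-22/3 - 82) = 225 - 268/3 = 407/3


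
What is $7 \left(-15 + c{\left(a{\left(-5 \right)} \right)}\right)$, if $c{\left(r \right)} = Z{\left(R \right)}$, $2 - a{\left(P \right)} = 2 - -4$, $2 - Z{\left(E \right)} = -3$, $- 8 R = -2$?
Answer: $-70$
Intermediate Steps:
$R = \frac{1}{4}$ ($R = \left(- \frac{1}{8}\right) \left(-2\right) = \frac{1}{4} \approx 0.25$)
$Z{\left(E \right)} = 5$ ($Z{\left(E \right)} = 2 - -3 = 2 + 3 = 5$)
$a{\left(P \right)} = -4$ ($a{\left(P \right)} = 2 - \left(2 - -4\right) = 2 - \left(2 + 4\right) = 2 - 6 = -4$)
$c{\left(r \right)} = 5$
$7 \left(-15 + c{\left(a{\left(-5 \right)} \right)}\right) = 7 \left(-15 + 5\right) = 7 \left(-10\right) = -70$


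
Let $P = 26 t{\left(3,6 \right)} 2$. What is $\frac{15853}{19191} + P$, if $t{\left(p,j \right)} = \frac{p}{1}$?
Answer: $\frac{3009649}{19191} \approx 156.83$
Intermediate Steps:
$t{\left(p,j \right)} = p$ ($t{\left(p,j \right)} = p 1 = p$)
$P = 156$ ($P = 26 \cdot 3 \cdot 2 = 78 \cdot 2 = 156$)
$\frac{15853}{19191} + P = \frac{15853}{19191} + 156 = \frac{3009649}{19191}$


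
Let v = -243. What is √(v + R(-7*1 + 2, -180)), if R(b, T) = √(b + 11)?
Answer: √(-243 + √6) ≈ 15.51*I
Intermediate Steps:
R(b, T) = √(11 + b)
√(v + R(-7*1 + 2, -180)) = √(-243 + √(11 + (-7*1 + 2))) = √(-243 + √(11 + (-7 + 2))) = √(-243 + √(11 - 5)) = √(-243 + √6)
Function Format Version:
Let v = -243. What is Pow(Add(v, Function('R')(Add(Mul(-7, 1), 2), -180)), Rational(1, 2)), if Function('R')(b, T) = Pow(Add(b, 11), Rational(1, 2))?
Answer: Pow(Add(-243, Pow(6, Rational(1, 2))), Rational(1, 2)) ≈ Mul(15.510, I)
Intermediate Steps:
Function('R')(b, T) = Pow(Add(11, b), Rational(1, 2))
Pow(Add(v, Function('R')(Add(Mul(-7, 1), 2), -180)), Rational(1, 2)) = Pow(Add(-243, Pow(Add(11, Add(Mul(-7, 1), 2)), Rational(1, 2))), Rational(1, 2)) = Pow(Add(-243, Pow(Add(11, Add(-7, 2)), Rational(1, 2))), Rational(1, 2)) = Pow(Add(-243, Pow(Add(11, -5), Rational(1, 2))), Rational(1, 2)) = Pow(Add(-243, Pow(6, Rational(1, 2))), Rational(1, 2))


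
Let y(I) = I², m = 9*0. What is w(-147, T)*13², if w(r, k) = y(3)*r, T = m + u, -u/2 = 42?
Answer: -223587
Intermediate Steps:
m = 0
u = -84 (u = -2*42 = -84)
T = -84 (T = 0 - 84 = -84)
w(r, k) = 9*r (w(r, k) = 3²*r = 9*r)
w(-147, T)*13² = (9*(-147))*13² = -1323*169 = -223587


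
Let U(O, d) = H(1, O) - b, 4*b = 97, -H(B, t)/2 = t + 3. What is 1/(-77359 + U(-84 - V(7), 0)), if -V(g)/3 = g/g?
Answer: -4/308909 ≈ -1.2949e-5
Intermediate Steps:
H(B, t) = -6 - 2*t (H(B, t) = -2*(t + 3) = -2*(3 + t) = -6 - 2*t)
V(g) = -3 (V(g) = -3*g/g = -3*1 = -3)
b = 97/4 (b = (1/4)*97 = 97/4 ≈ 24.250)
U(O, d) = -121/4 - 2*O (U(O, d) = (-6 - 2*O) - 1*97/4 = (-6 - 2*O) - 97/4 = -121/4 - 2*O)
1/(-77359 + U(-84 - V(7), 0)) = 1/(-77359 + (-121/4 - 2*(-84 - 1*(-3)))) = 1/(-77359 + (-121/4 - 2*(-84 + 3))) = 1/(-77359 + (-121/4 - 2*(-81))) = 1/(-77359 + (-121/4 + 162)) = 1/(-77359 + 527/4) = 1/(-308909/4) = -4/308909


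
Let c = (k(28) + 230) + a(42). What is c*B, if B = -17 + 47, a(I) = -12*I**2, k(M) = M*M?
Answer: -604620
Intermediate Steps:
k(M) = M**2
B = 30
c = -20154 (c = (28**2 + 230) - 12*42**2 = (784 + 230) - 12*1764 = 1014 - 21168 = -20154)
c*B = -20154*30 = -604620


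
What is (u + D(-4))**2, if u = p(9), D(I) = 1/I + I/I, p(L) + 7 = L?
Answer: 121/16 ≈ 7.5625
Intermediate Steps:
p(L) = -7 + L
D(I) = 1 + 1/I (D(I) = 1/I + 1 = 1 + 1/I)
u = 2 (u = -7 + 9 = 2)
(u + D(-4))**2 = (2 + (1 - 4)/(-4))**2 = (2 - 1/4*(-3))**2 = (2 + 3/4)**2 = (11/4)**2 = 121/16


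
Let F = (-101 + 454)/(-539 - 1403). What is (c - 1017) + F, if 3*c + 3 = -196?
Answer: -6312559/5826 ≈ -1083.5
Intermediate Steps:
c = -199/3 (c = -1 + (⅓)*(-196) = -1 - 196/3 = -199/3 ≈ -66.333)
F = -353/1942 (F = 353/(-1942) = 353*(-1/1942) = -353/1942 ≈ -0.18177)
(c - 1017) + F = (-199/3 - 1017) - 353/1942 = -3250/3 - 353/1942 = -6312559/5826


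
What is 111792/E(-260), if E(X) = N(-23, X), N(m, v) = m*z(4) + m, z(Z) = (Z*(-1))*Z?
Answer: 37264/115 ≈ 324.03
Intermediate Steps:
z(Z) = -Z**2 (z(Z) = (-Z)*Z = -Z**2)
N(m, v) = -15*m (N(m, v) = m*(-1*4**2) + m = m*(-1*16) + m = m*(-16) + m = -16*m + m = -15*m)
E(X) = 345 (E(X) = -15*(-23) = 345)
111792/E(-260) = 111792/345 = 111792*(1/345) = 37264/115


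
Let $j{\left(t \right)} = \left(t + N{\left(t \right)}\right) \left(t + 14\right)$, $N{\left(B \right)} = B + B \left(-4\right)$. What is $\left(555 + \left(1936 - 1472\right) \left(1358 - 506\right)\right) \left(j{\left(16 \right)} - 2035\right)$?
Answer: $-1185669585$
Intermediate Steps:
$N{\left(B \right)} = - 3 B$ ($N{\left(B \right)} = B - 4 B = - 3 B$)
$j{\left(t \right)} = - 2 t \left(14 + t\right)$ ($j{\left(t \right)} = \left(t - 3 t\right) \left(t + 14\right) = - 2 t \left(14 + t\right)$)
$\left(555 + \left(1936 - 1472\right) \left(1358 - 506\right)\right) \left(j{\left(16 \right)} - 2035\right) = \left(555 + \left(1936 - 1472\right) \left(1358 - 506\right)\right) \left(2 \cdot 16 \left(-14 - 16\right) - 2035\right) = \left(555 + 464 \cdot 852\right) \left(2 \cdot 16 \left(-14 - 16\right) - 2035\right) = \left(555 + 395328\right) \left(2 \cdot 16 \left(-30\right) - 2035\right) = 395883 \left(-960 - 2035\right) = 395883 \left(-2995\right) = -1185669585$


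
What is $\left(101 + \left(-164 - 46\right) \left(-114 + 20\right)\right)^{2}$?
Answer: $393665281$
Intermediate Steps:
$\left(101 + \left(-164 - 46\right) \left(-114 + 20\right)\right)^{2} = \left(101 - -19740\right)^{2} = \left(101 + 19740\right)^{2} = 19841^{2} = 393665281$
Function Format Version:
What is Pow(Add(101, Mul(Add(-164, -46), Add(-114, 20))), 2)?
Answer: 393665281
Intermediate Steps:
Pow(Add(101, Mul(Add(-164, -46), Add(-114, 20))), 2) = Pow(Add(101, Mul(-210, -94)), 2) = Pow(Add(101, 19740), 2) = Pow(19841, 2) = 393665281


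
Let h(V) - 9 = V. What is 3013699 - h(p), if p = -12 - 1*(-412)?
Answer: 3013290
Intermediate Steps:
p = 400 (p = -12 + 412 = 400)
h(V) = 9 + V
3013699 - h(p) = 3013699 - (9 + 400) = 3013699 - 1*409 = 3013699 - 409 = 3013290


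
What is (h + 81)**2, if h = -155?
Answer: 5476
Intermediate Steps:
(h + 81)**2 = (-155 + 81)**2 = (-74)**2 = 5476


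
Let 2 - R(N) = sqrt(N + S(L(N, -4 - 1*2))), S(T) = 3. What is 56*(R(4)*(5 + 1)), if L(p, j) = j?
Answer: 672 - 336*sqrt(7) ≈ -216.97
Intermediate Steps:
R(N) = 2 - sqrt(3 + N) (R(N) = 2 - sqrt(N + 3) = 2 - sqrt(3 + N))
56*(R(4)*(5 + 1)) = 56*((2 - sqrt(3 + 4))*(5 + 1)) = 56*((2 - sqrt(7))*6) = 56*(12 - 6*sqrt(7)) = 672 - 336*sqrt(7)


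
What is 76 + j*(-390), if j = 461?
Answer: -179714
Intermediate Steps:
76 + j*(-390) = 76 + 461*(-390) = 76 - 179790 = -179714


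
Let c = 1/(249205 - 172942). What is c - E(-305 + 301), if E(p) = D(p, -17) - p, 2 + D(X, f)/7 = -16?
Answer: 9304087/76263 ≈ 122.00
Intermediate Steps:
D(X, f) = -126 (D(X, f) = -14 + 7*(-16) = -14 - 112 = -126)
E(p) = -126 - p
c = 1/76263 ≈ 1.3113e-5
c - E(-305 + 301) = 1/76263 - (-126 - (-305 + 301)) = 1/76263 - (-126 - 1*(-4)) = 1/76263 - (-126 + 4) = 1/76263 - 1*(-122) = 1/76263 + 122 = 9304087/76263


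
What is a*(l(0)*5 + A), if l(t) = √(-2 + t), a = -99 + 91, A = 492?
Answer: -3936 - 40*I*√2 ≈ -3936.0 - 56.569*I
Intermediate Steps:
a = -8
a*(l(0)*5 + A) = -8*(√(-2 + 0)*5 + 492) = -8*(√(-2)*5 + 492) = -8*((I*√2)*5 + 492) = -8*(5*I*√2 + 492) = -8*(492 + 5*I*√2) = -3936 - 40*I*√2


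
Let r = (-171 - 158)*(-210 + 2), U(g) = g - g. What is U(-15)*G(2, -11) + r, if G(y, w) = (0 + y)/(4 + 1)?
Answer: 68432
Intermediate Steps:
U(g) = 0
r = 68432 (r = -329*(-208) = 68432)
G(y, w) = y/5
U(-15)*G(2, -11) + r = 0*((1/5)*2) + 68432 = 0*(2/5) + 68432 = 0 + 68432 = 68432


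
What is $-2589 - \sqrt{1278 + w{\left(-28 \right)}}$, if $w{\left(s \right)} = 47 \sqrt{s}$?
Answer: $-2589 - \sqrt{1278 + 94 i \sqrt{7}} \approx -2624.9 - 3.4622 i$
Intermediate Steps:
$-2589 - \sqrt{1278 + w{\left(-28 \right)}} = -2589 - \sqrt{1278 + 47 \sqrt{-28}} = -2589 - \sqrt{1278 + 47 \cdot 2 i \sqrt{7}} = -2589 - \sqrt{1278 + 94 i \sqrt{7}}$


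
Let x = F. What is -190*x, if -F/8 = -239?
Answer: -363280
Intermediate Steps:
F = 1912 (F = -8*(-239) = 1912)
x = 1912
-190*x = -190*1912 = -363280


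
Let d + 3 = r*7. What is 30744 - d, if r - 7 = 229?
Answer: 29095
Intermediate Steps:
r = 236 (r = 7 + 229 = 236)
d = 1649 (d = -3 + 236*7 = -3 + 1652 = 1649)
30744 - d = 30744 - 1*1649 = 30744 - 1649 = 29095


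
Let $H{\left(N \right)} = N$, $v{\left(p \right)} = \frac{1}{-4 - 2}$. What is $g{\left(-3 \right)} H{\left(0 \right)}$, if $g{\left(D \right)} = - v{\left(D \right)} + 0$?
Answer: $0$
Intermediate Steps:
$v{\left(p \right)} = - \frac{1}{6}$ ($v{\left(p \right)} = \frac{1}{-6} = - \frac{1}{6}$)
$g{\left(D \right)} = \frac{1}{6}$ ($g{\left(D \right)} = \left(-1\right) \left(- \frac{1}{6}\right) + 0 = \frac{1}{6} + 0 = \frac{1}{6}$)
$g{\left(-3 \right)} H{\left(0 \right)} = \frac{1}{6} \cdot 0 = 0$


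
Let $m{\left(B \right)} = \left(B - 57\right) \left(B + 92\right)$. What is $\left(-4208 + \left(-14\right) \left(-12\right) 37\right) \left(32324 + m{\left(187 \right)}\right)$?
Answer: $137736752$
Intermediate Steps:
$m{\left(B \right)} = \left(-57 + B\right) \left(92 + B\right)$
$\left(-4208 + \left(-14\right) \left(-12\right) 37\right) \left(32324 + m{\left(187 \right)}\right) = \left(-4208 + \left(-14\right) \left(-12\right) 37\right) \left(32324 + \left(-5244 + 187^{2} + 35 \cdot 187\right)\right) = \left(-4208 + 168 \cdot 37\right) \left(32324 + \left(-5244 + 34969 + 6545\right)\right) = \left(-4208 + 6216\right) \left(32324 + 36270\right) = 2008 \cdot 68594 = 137736752$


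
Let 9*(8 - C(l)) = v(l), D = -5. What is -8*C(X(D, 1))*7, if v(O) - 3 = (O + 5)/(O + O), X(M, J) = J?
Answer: -1232/3 ≈ -410.67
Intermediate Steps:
v(O) = 3 + (5 + O)/(2*O) (v(O) = 3 + (O + 5)/(O + O) = 3 + (5 + O)/((2*O)) = 3 + (5 + O)*(1/(2*O)) = 3 + (5 + O)/(2*O))
C(l) = 8 - (5 + 7*l)/(18*l)
-8*C(X(D, 1))*7 = -4*(-5 + 137*1)/(9*1)*7 = -4*(-5 + 137)/9*7 = -4*132/9*7 = -8*22/3*7 = -176/3*7 = -1232/3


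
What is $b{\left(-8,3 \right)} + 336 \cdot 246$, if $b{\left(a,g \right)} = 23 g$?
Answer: $82725$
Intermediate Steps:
$b{\left(-8,3 \right)} + 336 \cdot 246 = 23 \cdot 3 + 336 \cdot 246 = 69 + 82656 = 82725$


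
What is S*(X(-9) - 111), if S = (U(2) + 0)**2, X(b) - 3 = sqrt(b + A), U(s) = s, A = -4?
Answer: -432 + 4*I*sqrt(13) ≈ -432.0 + 14.422*I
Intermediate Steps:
X(b) = 3 + sqrt(-4 + b) (X(b) = 3 + sqrt(b - 4) = 3 + sqrt(-4 + b))
S = 4 (S = (2 + 0)**2 = 2**2 = 4)
S*(X(-9) - 111) = 4*((3 + sqrt(-4 - 9)) - 111) = 4*((3 + sqrt(-13)) - 111) = 4*((3 + I*sqrt(13)) - 111) = 4*(-108 + I*sqrt(13)) = -432 + 4*I*sqrt(13)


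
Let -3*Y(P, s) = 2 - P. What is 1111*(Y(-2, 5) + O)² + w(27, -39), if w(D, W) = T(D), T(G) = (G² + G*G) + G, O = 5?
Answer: 147796/9 ≈ 16422.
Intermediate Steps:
Y(P, s) = -⅔ + P/3 (Y(P, s) = -(2 - P)/3 = -⅔ + P/3)
T(G) = G + 2*G² (T(G) = (G² + G²) + G = 2*G² + G = G + 2*G²)
w(D, W) = D*(1 + 2*D)
1111*(Y(-2, 5) + O)² + w(27, -39) = 1111*((-⅔ + (⅓)*(-2)) + 5)² + 27*(1 + 2*27) = 1111*((-⅔ - ⅔) + 5)² + 27*(1 + 54) = 1111*(-4/3 + 5)² + 27*55 = 1111*(11/3)² + 1485 = 1111*(121/9) + 1485 = 134431/9 + 1485 = 147796/9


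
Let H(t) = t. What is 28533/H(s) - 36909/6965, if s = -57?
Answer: -66945386/132335 ≈ -505.88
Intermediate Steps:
28533/H(s) - 36909/6965 = 28533/(-57) - 36909/6965 = 28533*(-1/57) - 36909*1/6965 = -9511/19 - 36909/6965 = -66945386/132335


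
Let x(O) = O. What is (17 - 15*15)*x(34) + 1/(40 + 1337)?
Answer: -9738143/1377 ≈ -7072.0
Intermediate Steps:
(17 - 15*15)*x(34) + 1/(40 + 1337) = (17 - 15*15)*34 + 1/(40 + 1337) = (17 - 225)*34 + 1/1377 = -208*34 + 1/1377 = -7072 + 1/1377 = -9738143/1377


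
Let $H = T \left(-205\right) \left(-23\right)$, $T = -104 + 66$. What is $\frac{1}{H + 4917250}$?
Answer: $\frac{1}{4738080} \approx 2.1106 \cdot 10^{-7}$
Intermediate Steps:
$T = -38$
$H = -179170$ ($H = \left(-38\right) \left(-205\right) \left(-23\right) = 7790 \left(-23\right) = -179170$)
$\frac{1}{H + 4917250} = \frac{1}{-179170 + 4917250} = \frac{1}{4738080}$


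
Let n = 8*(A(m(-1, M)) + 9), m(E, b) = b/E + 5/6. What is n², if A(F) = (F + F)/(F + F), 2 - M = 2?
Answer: 6400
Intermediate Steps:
M = 0 (M = 2 - 1*2 = 2 - 2 = 0)
m(E, b) = ⅚ + b/E (m(E, b) = b/E + 5*(⅙) = b/E + ⅚ = ⅚ + b/E)
A(F) = 1 (A(F) = (2*F)/((2*F)) = (2*F)*(1/(2*F)) = 1)
n = 80 (n = 8*(1 + 9) = 8*10 = 80)
n² = 80² = 6400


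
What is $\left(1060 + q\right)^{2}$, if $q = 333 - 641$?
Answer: $565504$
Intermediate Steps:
$q = -308$ ($q = 333 - 641 = -308$)
$\left(1060 + q\right)^{2} = \left(1060 - 308\right)^{2} = 752^{2} = 565504$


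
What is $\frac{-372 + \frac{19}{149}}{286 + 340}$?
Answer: $- \frac{55409}{93274} \approx -0.59405$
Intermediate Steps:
$\frac{-372 + \frac{19}{149}}{286 + 340} = \frac{-372 + 19 \cdot \frac{1}{149}}{626} = \left(-372 + \frac{19}{149}\right) \frac{1}{626} = \left(- \frac{55409}{149}\right) \frac{1}{626} = - \frac{55409}{93274}$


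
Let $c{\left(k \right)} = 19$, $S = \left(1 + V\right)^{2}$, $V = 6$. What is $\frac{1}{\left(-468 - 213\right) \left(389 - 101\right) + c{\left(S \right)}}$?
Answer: $- \frac{1}{196109} \approx -5.0992 \cdot 10^{-6}$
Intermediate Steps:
$S = 49$ ($S = \left(1 + 6\right)^{2} = 7^{2} = 49$)
$\frac{1}{\left(-468 - 213\right) \left(389 - 101\right) + c{\left(S \right)}} = \frac{1}{\left(-468 - 213\right) \left(389 - 101\right) + 19} = \frac{1}{\left(-681\right) 288 + 19} = \frac{1}{-196128 + 19} = \frac{1}{-196109} = - \frac{1}{196109}$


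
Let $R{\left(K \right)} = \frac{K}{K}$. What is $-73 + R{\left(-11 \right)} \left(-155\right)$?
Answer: $-228$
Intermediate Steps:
$R{\left(K \right)} = 1$
$-73 + R{\left(-11 \right)} \left(-155\right) = -73 + 1 \left(-155\right) = -73 - 155 = -228$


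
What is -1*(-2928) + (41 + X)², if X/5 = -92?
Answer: 178489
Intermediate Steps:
X = -460 (X = 5*(-92) = -460)
-1*(-2928) + (41 + X)² = -1*(-2928) + (41 - 460)² = 2928 + (-419)² = 2928 + 175561 = 178489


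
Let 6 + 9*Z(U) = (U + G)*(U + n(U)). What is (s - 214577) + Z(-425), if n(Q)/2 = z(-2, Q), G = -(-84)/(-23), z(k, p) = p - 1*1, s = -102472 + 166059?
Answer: -18665125/207 ≈ -90170.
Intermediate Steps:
s = 63587
z(k, p) = -1 + p (z(k, p) = p - 1 = -1 + p)
G = -84/23 (G = -(-84)*(-1)/23 = -7*12/23 = -84/23 ≈ -3.6522)
n(Q) = -2 + 2*Q (n(Q) = 2*(-1 + Q) = -2 + 2*Q)
Z(U) = -⅔ + (-2 + 3*U)*(-84/23 + U)/9 (Z(U) = -⅔ + ((U - 84/23)*(U + (-2 + 2*U)))/9 = -⅔ + ((-84/23 + U)*(-2 + 3*U))/9 = -⅔ + ((-2 + 3*U)*(-84/23 + U))/9 = -⅔ + (-2 + 3*U)*(-84/23 + U)/9)
(s - 214577) + Z(-425) = (63587 - 214577) + (10/69 - 298/207*(-425) + (⅓)*(-425)²) = -150990 + (10/69 + 126650/207 + (⅓)*180625) = -150990 + (10/69 + 126650/207 + 180625/3) = -150990 + 12589805/207 = -18665125/207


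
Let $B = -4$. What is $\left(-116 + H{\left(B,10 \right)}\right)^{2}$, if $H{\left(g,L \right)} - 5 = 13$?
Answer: $9604$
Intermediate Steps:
$H{\left(g,L \right)} = 18$ ($H{\left(g,L \right)} = 5 + 13 = 18$)
$\left(-116 + H{\left(B,10 \right)}\right)^{2} = \left(-116 + 18\right)^{2} = \left(-98\right)^{2} = 9604$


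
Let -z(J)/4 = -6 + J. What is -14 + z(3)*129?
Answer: 1534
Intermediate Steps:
z(J) = 24 - 4*J (z(J) = -4*(-6 + J) = 24 - 4*J)
-14 + z(3)*129 = -14 + (24 - 4*3)*129 = -14 + (24 - 12)*129 = -14 + 12*129 = -14 + 1548 = 1534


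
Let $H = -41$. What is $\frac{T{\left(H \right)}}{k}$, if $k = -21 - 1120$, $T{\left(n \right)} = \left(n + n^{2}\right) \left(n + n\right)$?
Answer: $\frac{134480}{1141} \approx 117.86$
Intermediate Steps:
$T{\left(n \right)} = 2 n \left(n + n^{2}\right)$ ($T{\left(n \right)} = \left(n + n^{2}\right) 2 n = 2 n \left(n + n^{2}\right)$)
$k = -1141$ ($k = -21 - 1120 = -1141$)
$\frac{T{\left(H \right)}}{k} = \frac{2 \left(-41\right)^{2} \left(1 - 41\right)}{-1141} = 2 \cdot 1681 \left(-40\right) \left(- \frac{1}{1141}\right) = \left(-134480\right) \left(- \frac{1}{1141}\right) = \frac{134480}{1141}$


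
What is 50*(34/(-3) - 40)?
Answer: -7700/3 ≈ -2566.7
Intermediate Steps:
50*(34/(-3) - 40) = 50*(34*(-⅓) - 40) = 50*(-34/3 - 40) = 50*(-154/3) = -7700/3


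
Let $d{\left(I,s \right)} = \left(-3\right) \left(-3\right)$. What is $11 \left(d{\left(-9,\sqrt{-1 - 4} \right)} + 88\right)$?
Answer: $1067$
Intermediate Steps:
$d{\left(I,s \right)} = 9$
$11 \left(d{\left(-9,\sqrt{-1 - 4} \right)} + 88\right) = 11 \left(9 + 88\right) = 11 \cdot 97 = 1067$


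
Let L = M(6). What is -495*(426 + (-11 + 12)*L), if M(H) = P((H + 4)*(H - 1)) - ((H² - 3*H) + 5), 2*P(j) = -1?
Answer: -398475/2 ≈ -1.9924e+5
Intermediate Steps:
P(j) = -½ (P(j) = (½)*(-1) = -½)
M(H) = -11/2 - H² + 3*H (M(H) = -½ - ((H² - 3*H) + 5) = -½ - (5 + H² - 3*H) = -½ + (-5 - H² + 3*H) = -11/2 - H² + 3*H)
L = -47/2 (L = -11/2 - 1*6² + 3*6 = -11/2 - 1*36 + 18 = -11/2 - 36 + 18 = -47/2 ≈ -23.500)
-495*(426 + (-11 + 12)*L) = -495*(426 + (-11 + 12)*(-47/2)) = -495*(426 + 1*(-47/2)) = -495*(426 - 47/2) = -495*805/2 = -398475/2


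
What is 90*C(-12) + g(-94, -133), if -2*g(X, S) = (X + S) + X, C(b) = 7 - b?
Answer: 3741/2 ≈ 1870.5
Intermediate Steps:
g(X, S) = -X - S/2 (g(X, S) = -((X + S) + X)/2 = -((S + X) + X)/2 = -(S + 2*X)/2 = -X - S/2)
90*C(-12) + g(-94, -133) = 90*(7 - 1*(-12)) + (-1*(-94) - ½*(-133)) = 90*(7 + 12) + (94 + 133/2) = 90*19 + 321/2 = 1710 + 321/2 = 3741/2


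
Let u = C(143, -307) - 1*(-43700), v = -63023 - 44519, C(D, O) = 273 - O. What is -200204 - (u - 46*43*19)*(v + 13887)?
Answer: 627100986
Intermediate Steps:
v = -107542
u = 44280 (u = (273 - 1*(-307)) - 1*(-43700) = (273 + 307) + 43700 = 580 + 43700 = 44280)
-200204 - (u - 46*43*19)*(v + 13887) = -200204 - (44280 - 46*43*19)*(-107542 + 13887) = -200204 - (44280 - 1978*19)*(-93655) = -200204 - (44280 - 37582)*(-93655) = -200204 - 6698*(-93655) = -200204 - 1*(-627301190) = -200204 + 627301190 = 627100986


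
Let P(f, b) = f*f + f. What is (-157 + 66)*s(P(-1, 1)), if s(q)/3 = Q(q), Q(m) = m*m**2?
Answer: 0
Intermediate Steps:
P(f, b) = f + f**2 (P(f, b) = f**2 + f = f + f**2)
Q(m) = m**3
s(q) = 3*q**3
(-157 + 66)*s(P(-1, 1)) = (-157 + 66)*(3*(-(1 - 1))**3) = -273*(-1*0)**3 = -273*0**3 = -273*0 = -91*0 = 0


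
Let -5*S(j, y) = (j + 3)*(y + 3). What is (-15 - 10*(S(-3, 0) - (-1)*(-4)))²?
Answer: 625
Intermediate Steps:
S(j, y) = -(3 + j)*(3 + y)/5 (S(j, y) = -(j + 3)*(y + 3)/5 = -(3 + j)*(3 + y)/5)
(-15 - 10*(S(-3, 0) - (-1)*(-4)))² = (-15 - 10*((-9/5 - ⅗*(-3) - ⅗*0 - ⅕*(-3)*0) - (-1)*(-4)))² = (-15 - 10*((-9/5 + 9/5 + 0 + 0) - 1*4))² = (-15 - 10*(0 - 4))² = (-15 - 10*(-4))² = (-15 + 40)² = 25² = 625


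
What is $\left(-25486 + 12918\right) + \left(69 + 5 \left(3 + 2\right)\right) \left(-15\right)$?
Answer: $-13978$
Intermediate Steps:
$\left(-25486 + 12918\right) + \left(69 + 5 \left(3 + 2\right)\right) \left(-15\right) = -12568 + \left(69 + 5 \cdot 5\right) \left(-15\right) = -12568 + \left(69 + 25\right) \left(-15\right) = -12568 + 94 \left(-15\right) = -12568 - 1410 = -13978$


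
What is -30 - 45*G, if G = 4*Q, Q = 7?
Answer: -1290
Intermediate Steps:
G = 28 (G = 4*7 = 28)
-30 - 45*G = -30 - 45*28 = -30 - 1260 = -1290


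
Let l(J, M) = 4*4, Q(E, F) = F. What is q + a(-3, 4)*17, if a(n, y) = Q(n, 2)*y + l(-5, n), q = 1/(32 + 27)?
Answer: 24073/59 ≈ 408.02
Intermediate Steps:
q = 1/59 ≈ 0.016949
l(J, M) = 16
a(n, y) = 16 + 2*y (a(n, y) = 2*y + 16 = 16 + 2*y)
q + a(-3, 4)*17 = 1/59 + (16 + 2*4)*17 = 1/59 + (16 + 8)*17 = 1/59 + 24*17 = 1/59 + 408 = 24073/59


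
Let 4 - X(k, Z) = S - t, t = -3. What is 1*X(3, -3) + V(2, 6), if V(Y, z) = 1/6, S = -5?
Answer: 37/6 ≈ 6.1667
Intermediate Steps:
X(k, Z) = 6 (X(k, Z) = 4 - (-5 - 1*(-3)) = 4 - (-5 + 3) = 4 - 1*(-2) = 4 + 2 = 6)
V(Y, z) = ⅙
1*X(3, -3) + V(2, 6) = 1*6 + ⅙ = 6 + ⅙ = 37/6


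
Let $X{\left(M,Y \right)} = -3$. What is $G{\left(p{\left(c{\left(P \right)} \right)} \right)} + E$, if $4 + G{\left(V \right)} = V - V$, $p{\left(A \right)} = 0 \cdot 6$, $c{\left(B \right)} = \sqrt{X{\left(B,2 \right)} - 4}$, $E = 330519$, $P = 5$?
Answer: $330515$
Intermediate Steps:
$c{\left(B \right)} = i \sqrt{7}$ ($c{\left(B \right)} = \sqrt{-3 - 4} = \sqrt{-7} = i \sqrt{7}$)
$p{\left(A \right)} = 0$
$G{\left(V \right)} = -4$ ($G{\left(V \right)} = -4 + \left(V - V\right) = -4 + 0 = -4$)
$G{\left(p{\left(c{\left(P \right)} \right)} \right)} + E = -4 + 330519 = 330515$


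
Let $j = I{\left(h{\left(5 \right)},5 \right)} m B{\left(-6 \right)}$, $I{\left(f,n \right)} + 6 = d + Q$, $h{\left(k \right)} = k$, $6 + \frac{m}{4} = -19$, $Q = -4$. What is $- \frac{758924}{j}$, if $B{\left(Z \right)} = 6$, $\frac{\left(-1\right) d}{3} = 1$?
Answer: $- \frac{189731}{1950} \approx -97.298$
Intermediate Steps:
$d = -3$ ($d = \left(-3\right) 1 = -3$)
$m = -100$ ($m = -24 + 4 \left(-19\right) = -24 - 76 = -100$)
$I{\left(f,n \right)} = -13$ ($I{\left(f,n \right)} = -6 - 7 = -13$)
$j = 7800$ ($j = \left(-13\right) \left(-100\right) 6 = 1300 \cdot 6 = 7800$)
$- \frac{758924}{j} = - \frac{758924}{7800} = \left(-758924\right) \frac{1}{7800} = - \frac{189731}{1950}$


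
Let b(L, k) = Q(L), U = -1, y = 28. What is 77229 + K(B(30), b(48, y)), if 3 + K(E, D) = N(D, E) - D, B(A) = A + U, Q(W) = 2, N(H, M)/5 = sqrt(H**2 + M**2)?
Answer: 77224 + 65*sqrt(5) ≈ 77369.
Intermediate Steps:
N(H, M) = 5*sqrt(H**2 + M**2)
b(L, k) = 2
B(A) = -1 + A (B(A) = A - 1 = -1 + A)
K(E, D) = -3 - D + 5*sqrt(D**2 + E**2) (K(E, D) = -3 + (5*sqrt(D**2 + E**2) - D) = -3 + (-D + 5*sqrt(D**2 + E**2)) = -3 - D + 5*sqrt(D**2 + E**2))
77229 + K(B(30), b(48, y)) = 77229 + (-3 - 1*2 + 5*sqrt(2**2 + (-1 + 30)**2)) = 77229 + (-3 - 2 + 5*sqrt(4 + 29**2)) = 77229 + (-3 - 2 + 5*sqrt(4 + 841)) = 77229 + (-3 - 2 + 5*sqrt(845)) = 77229 + (-3 - 2 + 5*(13*sqrt(5))) = 77229 + (-3 - 2 + 65*sqrt(5)) = 77229 + (-5 + 65*sqrt(5)) = 77224 + 65*sqrt(5)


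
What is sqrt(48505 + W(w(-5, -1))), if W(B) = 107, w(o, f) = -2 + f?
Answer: 2*sqrt(12153) ≈ 220.48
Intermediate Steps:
sqrt(48505 + W(w(-5, -1))) = sqrt(48505 + 107) = sqrt(48612) = 2*sqrt(12153)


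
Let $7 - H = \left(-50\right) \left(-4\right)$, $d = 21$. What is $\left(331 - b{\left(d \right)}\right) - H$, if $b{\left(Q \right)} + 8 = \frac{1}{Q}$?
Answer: $\frac{11171}{21} \approx 531.95$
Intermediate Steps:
$b{\left(Q \right)} = -8 + \frac{1}{Q}$
$H = -193$ ($H = 7 - \left(-50\right) \left(-4\right) = 7 - 200 = -193$)
$\left(331 - b{\left(d \right)}\right) - H = \left(331 - \left(-8 + \frac{1}{21}\right)\right) - -193 = \left(331 - \left(-8 + \frac{1}{21}\right)\right) + 193 = \left(331 - - \frac{167}{21}\right) + 193 = \left(331 + \frac{167}{21}\right) + 193 = \frac{7118}{21} + 193 = \frac{11171}{21}$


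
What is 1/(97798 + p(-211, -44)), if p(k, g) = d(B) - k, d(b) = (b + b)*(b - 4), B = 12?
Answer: 1/98201 ≈ 1.0183e-5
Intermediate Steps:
d(b) = 2*b*(-4 + b) (d(b) = (2*b)*(-4 + b) = 2*b*(-4 + b))
p(k, g) = 192 - k (p(k, g) = 2*12*(-4 + 12) - k = 2*12*8 - k = 192 - k)
1/(97798 + p(-211, -44)) = 1/(97798 + (192 - 1*(-211))) = 1/(97798 + (192 + 211)) = 1/(97798 + 403) = 1/98201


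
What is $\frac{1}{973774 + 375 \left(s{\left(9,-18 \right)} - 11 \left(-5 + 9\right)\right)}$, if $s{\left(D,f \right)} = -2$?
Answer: $\frac{1}{956524} \approx 1.0455 \cdot 10^{-6}$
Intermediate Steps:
$\frac{1}{973774 + 375 \left(s{\left(9,-18 \right)} - 11 \left(-5 + 9\right)\right)} = \frac{1}{973774 + 375 \left(-2 - 11 \left(-5 + 9\right)\right)} = \frac{1}{973774 + 375 \left(-2 - 44\right)} = \frac{1}{973774 + 375 \left(-46\right)} = \frac{1}{973774 - 17250} = \frac{1}{956524}$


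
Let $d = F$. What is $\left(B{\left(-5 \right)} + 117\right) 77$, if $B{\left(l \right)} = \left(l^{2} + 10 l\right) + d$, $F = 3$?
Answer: $7315$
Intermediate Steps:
$d = 3$
$B{\left(l \right)} = 3 + l^{2} + 10 l$ ($B{\left(l \right)} = \left(l^{2} + 10 l\right) + 3 = 3 + l^{2} + 10 l$)
$\left(B{\left(-5 \right)} + 117\right) 77 = \left(\left(3 + \left(-5\right)^{2} + 10 \left(-5\right)\right) + 117\right) 77 = \left(\left(3 + 25 - 50\right) + 117\right) 77 = \left(-22 + 117\right) 77 = 95 \cdot 77 = 7315$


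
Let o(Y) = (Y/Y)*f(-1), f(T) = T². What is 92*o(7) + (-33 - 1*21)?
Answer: 38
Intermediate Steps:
o(Y) = 1 (o(Y) = (Y/Y)*(-1)² = 1*1 = 1)
92*o(7) + (-33 - 1*21) = 92*1 + (-33 - 1*21) = 92 + (-33 - 21) = 92 - 54 = 38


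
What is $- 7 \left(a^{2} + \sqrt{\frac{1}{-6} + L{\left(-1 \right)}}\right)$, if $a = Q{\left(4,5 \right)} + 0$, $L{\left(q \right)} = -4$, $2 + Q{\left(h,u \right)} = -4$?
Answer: $-252 - \frac{35 i \sqrt{6}}{6} \approx -252.0 - 14.289 i$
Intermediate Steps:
$Q{\left(h,u \right)} = -6$ ($Q{\left(h,u \right)} = -2 - 4 = -6$)
$a = -6$ ($a = -6 + 0 = -6$)
$- 7 \left(a^{2} + \sqrt{\frac{1}{-6} + L{\left(-1 \right)}}\right) = - 7 \left(\left(-6\right)^{2} + \sqrt{\frac{1}{-6} - 4}\right) = - 7 \left(36 + \sqrt{- \frac{1}{6} - 4}\right) = - 7 \left(36 + \sqrt{- \frac{25}{6}}\right) = - 7 \left(36 + \frac{5 i \sqrt{6}}{6}\right) = -252 - \frac{35 i \sqrt{6}}{6}$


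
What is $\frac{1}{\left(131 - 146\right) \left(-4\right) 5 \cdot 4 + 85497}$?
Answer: $\frac{1}{86697} \approx 1.1534 \cdot 10^{-5}$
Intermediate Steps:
$\frac{1}{\left(131 - 146\right) \left(-4\right) 5 \cdot 4 + 85497} = \frac{1}{- 15 \left(\left(-20\right) 4\right) + 85497} = \frac{1}{\left(-15\right) \left(-80\right) + 85497} = \frac{1}{1200 + 85497} = \frac{1}{86697}$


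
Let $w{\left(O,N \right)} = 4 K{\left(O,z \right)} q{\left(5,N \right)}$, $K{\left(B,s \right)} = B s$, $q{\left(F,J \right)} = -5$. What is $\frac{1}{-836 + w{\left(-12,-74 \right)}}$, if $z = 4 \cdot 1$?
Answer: $\frac{1}{124} \approx 0.0080645$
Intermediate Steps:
$z = 4$
$w{\left(O,N \right)} = - 80 O$ ($w{\left(O,N \right)} = 4 O 4 \left(-5\right) = 4 \cdot 4 O \left(-5\right) = 16 O \left(-5\right) = - 80 O$)
$\frac{1}{-836 + w{\left(-12,-74 \right)}} = \frac{1}{-836 - -960} = \frac{1}{-836 + 960} = \frac{1}{124}$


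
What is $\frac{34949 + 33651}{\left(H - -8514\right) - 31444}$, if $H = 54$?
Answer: $- \frac{2450}{817} \approx -2.9988$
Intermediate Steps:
$\frac{34949 + 33651}{\left(H - -8514\right) - 31444} = \frac{34949 + 33651}{\left(54 - -8514\right) - 31444} = \frac{68600}{\left(54 + 8514\right) - 31444} = \frac{68600}{8568 - 31444} = \frac{68600}{-22876} = 68600 \left(- \frac{1}{22876}\right) = - \frac{2450}{817}$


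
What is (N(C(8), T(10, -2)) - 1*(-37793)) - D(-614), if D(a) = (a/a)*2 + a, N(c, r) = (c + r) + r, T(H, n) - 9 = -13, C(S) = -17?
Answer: 38380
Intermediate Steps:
T(H, n) = -4 (T(H, n) = 9 - 13 = -4)
N(c, r) = c + 2*r
D(a) = 2 + a (D(a) = 1*2 + a = 2 + a)
(N(C(8), T(10, -2)) - 1*(-37793)) - D(-614) = ((-17 + 2*(-4)) - 1*(-37793)) - (2 - 614) = ((-17 - 8) + 37793) - 1*(-612) = (-25 + 37793) + 612 = 37768 + 612 = 38380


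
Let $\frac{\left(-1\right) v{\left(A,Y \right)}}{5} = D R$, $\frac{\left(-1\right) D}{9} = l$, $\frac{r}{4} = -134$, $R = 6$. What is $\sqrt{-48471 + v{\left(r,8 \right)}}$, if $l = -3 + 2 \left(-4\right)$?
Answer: $i \sqrt{51441} \approx 226.81 i$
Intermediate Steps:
$l = -11$ ($l = -3 - 8 = -11$)
$r = -536$ ($r = 4 \left(-134\right) = -536$)
$D = 99$ ($D = \left(-9\right) \left(-11\right) = 99$)
$v{\left(A,Y \right)} = -2970$ ($v{\left(A,Y \right)} = - 5 \cdot 99 \cdot 6 = \left(-5\right) 594 = -2970$)
$\sqrt{-48471 + v{\left(r,8 \right)}} = \sqrt{-48471 - 2970} = \sqrt{-51441} = i \sqrt{51441}$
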